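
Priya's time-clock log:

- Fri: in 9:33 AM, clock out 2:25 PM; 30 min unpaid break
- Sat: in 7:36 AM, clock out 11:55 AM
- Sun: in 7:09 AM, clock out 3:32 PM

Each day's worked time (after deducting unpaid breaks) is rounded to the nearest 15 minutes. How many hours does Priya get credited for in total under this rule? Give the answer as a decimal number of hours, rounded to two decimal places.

17.00 hours

Fri: 9:33 AM–2:25 PM = 4 h 52 min − 30 min = 4 h 22 min → rounds to 4 h 15 min
Sat: 7:36 AM–11:55 AM = 4 h 19 min → rounds to 4 h 15 min
Sun: 7:09 AM–3:32 PM = 8 h 23 min → rounds to 8 h 30 min
Total credited: 17 h 0 min.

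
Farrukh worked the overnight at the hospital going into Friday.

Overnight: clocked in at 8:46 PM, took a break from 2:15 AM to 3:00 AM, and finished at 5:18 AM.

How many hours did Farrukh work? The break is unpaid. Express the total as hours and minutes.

7 h 47 min

Overnight: 8:46 PM → midnight = 3 h 14 min; midnight → 5:18 AM = 5 h 18 min; span 8 h 32 min; less 45 min break → 7 h 47 min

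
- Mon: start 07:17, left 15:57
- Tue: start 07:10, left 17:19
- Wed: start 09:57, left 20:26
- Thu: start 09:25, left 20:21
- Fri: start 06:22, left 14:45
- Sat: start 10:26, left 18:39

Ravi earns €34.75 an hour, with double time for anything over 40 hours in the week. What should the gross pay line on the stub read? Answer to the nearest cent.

Mon: 07:17–15:57 = 8 h 40 min
Tue: 07:10–17:19 = 10 h 9 min
Wed: 09:57–20:26 = 10 h 29 min
Thu: 09:25–20:21 = 10 h 56 min
Fri: 06:22–14:45 = 8 h 23 min
Sat: 10:26–18:39 = 8 h 13 min
Total worked: 56 h 50 min = 3410 min.
Regular 40 h 0 min = 2400 min at €34.75/h; overtime 16 h 50 min = 1010 min at €69.50/h.
Pay = (2400 × €34.75 + 1010 × €69.50) ÷ 60 = €2559.92.

€2559.92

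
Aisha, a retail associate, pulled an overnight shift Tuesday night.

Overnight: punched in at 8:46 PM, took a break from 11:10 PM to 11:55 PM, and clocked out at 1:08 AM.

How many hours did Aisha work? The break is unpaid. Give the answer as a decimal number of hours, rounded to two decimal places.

Overnight: 8:46 PM → midnight = 3 h 14 min; midnight → 1:08 AM = 1 h 8 min; span 4 h 22 min; less 45 min break → 3 h 37 min

3.62 hours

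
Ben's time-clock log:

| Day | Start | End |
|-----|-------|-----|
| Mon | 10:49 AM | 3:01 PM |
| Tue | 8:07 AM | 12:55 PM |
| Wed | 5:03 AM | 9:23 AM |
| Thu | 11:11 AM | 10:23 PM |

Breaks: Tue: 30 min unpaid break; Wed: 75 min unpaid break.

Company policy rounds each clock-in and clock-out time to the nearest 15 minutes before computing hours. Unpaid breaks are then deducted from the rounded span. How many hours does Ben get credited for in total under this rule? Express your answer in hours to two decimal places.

Mon: in 10:49 AM→10:45 AM, out 3:01 PM→3:00 PM; 4 h 15 min
Tue: in 8:07 AM→8:00 AM, out 12:55 PM→1:00 PM; 5 h 0 min − 30 min = 4 h 30 min
Wed: in 5:03 AM→5:00 AM, out 9:23 AM→9:30 AM; 4 h 30 min − 75 min = 3 h 15 min
Thu: in 11:11 AM→11:15 AM, out 10:23 PM→10:30 PM; 11 h 15 min
Total credited: 23 h 15 min.

23.25 hours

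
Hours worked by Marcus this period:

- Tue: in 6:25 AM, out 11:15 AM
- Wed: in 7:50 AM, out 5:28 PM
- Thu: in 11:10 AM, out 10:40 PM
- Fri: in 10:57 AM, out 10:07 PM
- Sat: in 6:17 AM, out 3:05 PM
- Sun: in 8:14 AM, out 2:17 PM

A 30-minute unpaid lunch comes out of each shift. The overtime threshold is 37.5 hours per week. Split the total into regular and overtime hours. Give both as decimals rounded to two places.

Tue: 6:25 AM–11:15 AM = 4 h 50 min; less 30 min break → 4 h 20 min
Wed: 7:50 AM–5:28 PM = 9 h 38 min; less 30 min break → 9 h 8 min
Thu: 11:10 AM–10:40 PM = 11 h 30 min; less 30 min break → 11 h 0 min
Fri: 10:57 AM–10:07 PM = 11 h 10 min; less 30 min break → 10 h 40 min
Sat: 6:17 AM–3:05 PM = 8 h 48 min; less 30 min break → 8 h 18 min
Sun: 8:14 AM–2:17 PM = 6 h 3 min; less 30 min break → 5 h 33 min
Total worked: 48 h 59 min = 48.98 h.
Threshold 37.5 h → overtime 11 h 29 min, regular 37 h 30 min.

Regular 37.50 hours, overtime 11.48 hours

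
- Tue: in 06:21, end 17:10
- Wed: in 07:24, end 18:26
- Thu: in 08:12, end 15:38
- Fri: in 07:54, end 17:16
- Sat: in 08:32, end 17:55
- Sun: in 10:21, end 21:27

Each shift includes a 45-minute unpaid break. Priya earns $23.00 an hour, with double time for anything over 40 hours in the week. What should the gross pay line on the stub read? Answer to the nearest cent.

Tue: 06:21–17:10 = 10 h 49 min; less 45 min break → 10 h 4 min
Wed: 07:24–18:26 = 11 h 2 min; less 45 min break → 10 h 17 min
Thu: 08:12–15:38 = 7 h 26 min; less 45 min break → 6 h 41 min
Fri: 07:54–17:16 = 9 h 22 min; less 45 min break → 8 h 37 min
Sat: 08:32–17:55 = 9 h 23 min; less 45 min break → 8 h 38 min
Sun: 10:21–21:27 = 11 h 6 min; less 45 min break → 10 h 21 min
Total worked: 54 h 38 min = 3278 min.
Regular 40 h 0 min = 2400 min at $23.00/h; overtime 14 h 38 min = 878 min at $46.00/h.
Pay = (2400 × $23.00 + 878 × $46.00) ÷ 60 = $1593.13.

$1593.13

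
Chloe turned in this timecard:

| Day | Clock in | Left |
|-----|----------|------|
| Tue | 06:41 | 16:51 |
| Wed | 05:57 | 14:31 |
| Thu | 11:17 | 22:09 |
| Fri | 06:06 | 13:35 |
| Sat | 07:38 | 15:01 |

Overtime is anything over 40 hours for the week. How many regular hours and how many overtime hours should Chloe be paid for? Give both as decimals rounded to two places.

Regular 40.00 hours, overtime 4.47 hours

Tue: 06:41–16:51 = 10 h 10 min
Wed: 05:57–14:31 = 8 h 34 min
Thu: 11:17–22:09 = 10 h 52 min
Fri: 06:06–13:35 = 7 h 29 min
Sat: 07:38–15:01 = 7 h 23 min
Total worked: 44 h 28 min = 44.47 h.
Threshold 40 h → overtime 4 h 28 min, regular 40 h 0 min.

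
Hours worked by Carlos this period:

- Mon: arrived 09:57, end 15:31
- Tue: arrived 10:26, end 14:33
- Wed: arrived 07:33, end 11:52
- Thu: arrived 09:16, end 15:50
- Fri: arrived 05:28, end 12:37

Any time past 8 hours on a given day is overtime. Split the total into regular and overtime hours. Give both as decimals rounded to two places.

Mon: 09:57–15:31 = 5 h 34 min
Tue: 10:26–14:33 = 4 h 7 min
Wed: 07:33–11:52 = 4 h 19 min
Thu: 09:16–15:50 = 6 h 34 min
Fri: 05:28–12:37 = 7 h 9 min
Mon reg 5 h 34 min / OT 0 h 0 min; Tue reg 4 h 7 min / OT 0 h 0 min; Wed reg 4 h 19 min / OT 0 h 0 min; Thu reg 6 h 34 min / OT 0 h 0 min; Fri reg 7 h 9 min / OT 0 h 0 min.
Totals: regular 27 h 43 min, overtime 0 h 0 min.

Regular 27.72 hours, overtime 0.00 hours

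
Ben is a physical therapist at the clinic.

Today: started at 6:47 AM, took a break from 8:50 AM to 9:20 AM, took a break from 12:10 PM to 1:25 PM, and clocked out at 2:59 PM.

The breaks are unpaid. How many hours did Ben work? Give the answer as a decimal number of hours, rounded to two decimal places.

6.45 hours

Today: 6:47 AM–2:59 PM = 8 h 12 min; less 105 min break → 6 h 27 min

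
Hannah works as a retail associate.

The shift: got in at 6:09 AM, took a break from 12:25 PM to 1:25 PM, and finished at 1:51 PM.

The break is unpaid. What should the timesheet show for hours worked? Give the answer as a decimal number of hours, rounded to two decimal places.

The shift: 6:09 AM–1:51 PM = 7 h 42 min; less 60 min break → 6 h 42 min

6.70 hours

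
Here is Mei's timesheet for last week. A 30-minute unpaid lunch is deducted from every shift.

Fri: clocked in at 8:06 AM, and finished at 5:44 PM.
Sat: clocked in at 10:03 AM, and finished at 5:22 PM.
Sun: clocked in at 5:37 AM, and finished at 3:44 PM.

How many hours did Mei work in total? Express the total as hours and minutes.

Fri: 8:06 AM–5:44 PM = 9 h 38 min; less 30 min break → 9 h 8 min
Sat: 10:03 AM–5:22 PM = 7 h 19 min; less 30 min break → 6 h 49 min
Sun: 5:37 AM–3:44 PM = 10 h 7 min; less 30 min break → 9 h 37 min
Total: 9 h 8 min + 6 h 49 min + 9 h 37 min = 25 h 34 min.

25 h 34 min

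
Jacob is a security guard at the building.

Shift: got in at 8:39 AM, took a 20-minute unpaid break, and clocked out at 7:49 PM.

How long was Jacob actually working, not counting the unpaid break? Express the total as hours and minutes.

10 h 50 min

Shift: 8:39 AM–7:49 PM = 11 h 10 min; less 20 min break → 10 h 50 min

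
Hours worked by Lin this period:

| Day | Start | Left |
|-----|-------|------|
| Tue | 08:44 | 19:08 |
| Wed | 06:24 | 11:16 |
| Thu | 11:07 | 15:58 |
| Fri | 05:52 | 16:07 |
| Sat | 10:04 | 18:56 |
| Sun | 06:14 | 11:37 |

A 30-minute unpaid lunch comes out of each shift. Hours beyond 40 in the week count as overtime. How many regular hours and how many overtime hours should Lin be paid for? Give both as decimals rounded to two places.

Tue: 08:44–19:08 = 10 h 24 min; less 30 min break → 9 h 54 min
Wed: 06:24–11:16 = 4 h 52 min; less 30 min break → 4 h 22 min
Thu: 11:07–15:58 = 4 h 51 min; less 30 min break → 4 h 21 min
Fri: 05:52–16:07 = 10 h 15 min; less 30 min break → 9 h 45 min
Sat: 10:04–18:56 = 8 h 52 min; less 30 min break → 8 h 22 min
Sun: 06:14–11:37 = 5 h 23 min; less 30 min break → 4 h 53 min
Total worked: 41 h 37 min = 41.62 h.
Threshold 40 h → overtime 1 h 37 min, regular 40 h 0 min.

Regular 40.00 hours, overtime 1.62 hours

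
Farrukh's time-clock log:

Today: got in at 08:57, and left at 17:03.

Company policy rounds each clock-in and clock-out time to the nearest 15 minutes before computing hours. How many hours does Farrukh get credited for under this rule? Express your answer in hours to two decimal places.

8.00 hours

Today: in 08:57→09:00, out 17:03→17:00; 8 h 0 min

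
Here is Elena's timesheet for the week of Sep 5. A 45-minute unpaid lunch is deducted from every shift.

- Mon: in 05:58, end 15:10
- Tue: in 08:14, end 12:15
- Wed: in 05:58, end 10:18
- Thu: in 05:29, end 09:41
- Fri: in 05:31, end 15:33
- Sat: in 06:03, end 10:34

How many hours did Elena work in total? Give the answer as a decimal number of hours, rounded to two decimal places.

31.80 hours

Mon: 05:58–15:10 = 9 h 12 min; less 45 min break → 8 h 27 min
Tue: 08:14–12:15 = 4 h 1 min; less 45 min break → 3 h 16 min
Wed: 05:58–10:18 = 4 h 20 min; less 45 min break → 3 h 35 min
Thu: 05:29–09:41 = 4 h 12 min; less 45 min break → 3 h 27 min
Fri: 05:31–15:33 = 10 h 2 min; less 45 min break → 9 h 17 min
Sat: 06:03–10:34 = 4 h 31 min; less 45 min break → 3 h 46 min
Total: 8 h 27 min + 3 h 16 min + 3 h 35 min + 3 h 27 min + 9 h 17 min + 3 h 46 min = 31 h 48 min.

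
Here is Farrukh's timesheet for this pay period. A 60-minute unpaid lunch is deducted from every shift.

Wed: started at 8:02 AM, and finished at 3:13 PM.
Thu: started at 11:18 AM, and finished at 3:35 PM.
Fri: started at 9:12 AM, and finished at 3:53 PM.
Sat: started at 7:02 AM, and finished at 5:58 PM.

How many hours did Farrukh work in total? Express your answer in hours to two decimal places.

25.08 hours

Wed: 8:02 AM–3:13 PM = 7 h 11 min; less 60 min break → 6 h 11 min
Thu: 11:18 AM–3:35 PM = 4 h 17 min; less 60 min break → 3 h 17 min
Fri: 9:12 AM–3:53 PM = 6 h 41 min; less 60 min break → 5 h 41 min
Sat: 7:02 AM–5:58 PM = 10 h 56 min; less 60 min break → 9 h 56 min
Total: 6 h 11 min + 3 h 17 min + 5 h 41 min + 9 h 56 min = 25 h 5 min.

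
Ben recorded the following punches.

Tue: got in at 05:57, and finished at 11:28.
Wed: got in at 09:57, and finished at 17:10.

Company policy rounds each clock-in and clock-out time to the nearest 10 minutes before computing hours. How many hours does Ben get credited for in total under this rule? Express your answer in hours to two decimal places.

12.67 hours

Tue: in 05:57→06:00, out 11:28→11:30; 5 h 30 min
Wed: in 09:57→10:00, out 17:10→17:10; 7 h 10 min
Total credited: 12 h 40 min.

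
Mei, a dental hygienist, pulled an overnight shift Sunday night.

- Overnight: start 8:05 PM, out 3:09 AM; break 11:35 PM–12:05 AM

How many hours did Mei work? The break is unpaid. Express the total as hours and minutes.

6 h 34 min

Overnight: 8:05 PM → midnight = 3 h 55 min; midnight → 3:09 AM = 3 h 9 min; span 7 h 4 min; less 30 min break → 6 h 34 min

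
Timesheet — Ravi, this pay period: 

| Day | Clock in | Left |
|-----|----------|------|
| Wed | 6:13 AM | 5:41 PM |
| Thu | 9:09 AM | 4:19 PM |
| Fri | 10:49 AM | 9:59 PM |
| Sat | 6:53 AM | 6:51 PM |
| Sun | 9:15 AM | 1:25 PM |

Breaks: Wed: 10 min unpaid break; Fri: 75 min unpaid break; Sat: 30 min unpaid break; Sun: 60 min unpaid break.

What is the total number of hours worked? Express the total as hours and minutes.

Wed: 6:13 AM–5:41 PM = 11 h 28 min; less 10 min break → 11 h 18 min
Thu: 9:09 AM–4:19 PM = 7 h 10 min
Fri: 10:49 AM–9:59 PM = 11 h 10 min; less 75 min break → 9 h 55 min
Sat: 6:53 AM–6:51 PM = 11 h 58 min; less 30 min break → 11 h 28 min
Sun: 9:15 AM–1:25 PM = 4 h 10 min; less 60 min break → 3 h 10 min
Total: 11 h 18 min + 7 h 10 min + 9 h 55 min + 11 h 28 min + 3 h 10 min = 43 h 1 min.

43 h 1 min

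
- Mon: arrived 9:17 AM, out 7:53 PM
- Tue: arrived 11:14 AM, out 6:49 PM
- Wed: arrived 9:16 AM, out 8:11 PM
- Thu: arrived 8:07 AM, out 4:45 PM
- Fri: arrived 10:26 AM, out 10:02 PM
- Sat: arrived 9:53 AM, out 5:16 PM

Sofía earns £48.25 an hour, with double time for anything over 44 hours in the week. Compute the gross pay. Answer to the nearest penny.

£3350.16

Mon: 9:17 AM–7:53 PM = 10 h 36 min
Tue: 11:14 AM–6:49 PM = 7 h 35 min
Wed: 9:16 AM–8:11 PM = 10 h 55 min
Thu: 8:07 AM–4:45 PM = 8 h 38 min
Fri: 10:26 AM–10:02 PM = 11 h 36 min
Sat: 9:53 AM–5:16 PM = 7 h 23 min
Total worked: 56 h 43 min = 3403 min.
Regular 44 h 0 min = 2640 min at £48.25/h; overtime 12 h 43 min = 763 min at £96.50/h.
Pay = (2640 × £48.25 + 763 × £96.50) ÷ 60 = £3350.16.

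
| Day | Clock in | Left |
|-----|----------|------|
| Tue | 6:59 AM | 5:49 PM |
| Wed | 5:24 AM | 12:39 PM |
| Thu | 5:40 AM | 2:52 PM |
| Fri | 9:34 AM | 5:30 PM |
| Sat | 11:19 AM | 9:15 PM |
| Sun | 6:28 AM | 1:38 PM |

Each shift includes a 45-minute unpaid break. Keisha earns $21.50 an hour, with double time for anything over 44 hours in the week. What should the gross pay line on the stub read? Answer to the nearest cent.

Tue: 6:59 AM–5:49 PM = 10 h 50 min; less 45 min break → 10 h 5 min
Wed: 5:24 AM–12:39 PM = 7 h 15 min; less 45 min break → 6 h 30 min
Thu: 5:40 AM–2:52 PM = 9 h 12 min; less 45 min break → 8 h 27 min
Fri: 9:34 AM–5:30 PM = 7 h 56 min; less 45 min break → 7 h 11 min
Sat: 11:19 AM–9:15 PM = 9 h 56 min; less 45 min break → 9 h 11 min
Sun: 6:28 AM–1:38 PM = 7 h 10 min; less 45 min break → 6 h 25 min
Total worked: 47 h 49 min = 2869 min.
Regular 44 h 0 min = 2640 min at $21.50/h; overtime 3 h 49 min = 229 min at $43.00/h.
Pay = (2640 × $21.50 + 229 × $43.00) ÷ 60 = $1110.12.

$1110.12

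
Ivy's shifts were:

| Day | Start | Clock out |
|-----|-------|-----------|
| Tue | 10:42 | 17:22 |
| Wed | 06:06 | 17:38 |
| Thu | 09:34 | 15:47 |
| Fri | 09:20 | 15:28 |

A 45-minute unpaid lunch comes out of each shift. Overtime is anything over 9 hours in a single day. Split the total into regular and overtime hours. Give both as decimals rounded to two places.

Tue: 10:42–17:22 = 6 h 40 min; less 45 min break → 5 h 55 min
Wed: 06:06–17:38 = 11 h 32 min; less 45 min break → 10 h 47 min
Thu: 09:34–15:47 = 6 h 13 min; less 45 min break → 5 h 28 min
Fri: 09:20–15:28 = 6 h 8 min; less 45 min break → 5 h 23 min
Tue reg 5 h 55 min / OT 0 h 0 min; Wed reg 9 h 0 min / OT 1 h 47 min; Thu reg 5 h 28 min / OT 0 h 0 min; Fri reg 5 h 23 min / OT 0 h 0 min.
Totals: regular 25 h 46 min, overtime 1 h 47 min.

Regular 25.77 hours, overtime 1.78 hours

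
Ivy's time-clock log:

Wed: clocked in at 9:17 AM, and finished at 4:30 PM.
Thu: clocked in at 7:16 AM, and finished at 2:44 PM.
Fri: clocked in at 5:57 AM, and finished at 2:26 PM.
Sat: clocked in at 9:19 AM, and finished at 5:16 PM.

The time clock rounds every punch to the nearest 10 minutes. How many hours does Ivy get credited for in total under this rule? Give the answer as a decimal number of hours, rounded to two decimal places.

Wed: in 9:17 AM→9:20 AM, out 4:30 PM→4:30 PM; 7 h 10 min
Thu: in 7:16 AM→7:20 AM, out 2:44 PM→2:40 PM; 7 h 20 min
Fri: in 5:57 AM→6:00 AM, out 2:26 PM→2:30 PM; 8 h 30 min
Sat: in 9:19 AM→9:20 AM, out 5:16 PM→5:20 PM; 8 h 0 min
Total credited: 31 h 0 min.

31.00 hours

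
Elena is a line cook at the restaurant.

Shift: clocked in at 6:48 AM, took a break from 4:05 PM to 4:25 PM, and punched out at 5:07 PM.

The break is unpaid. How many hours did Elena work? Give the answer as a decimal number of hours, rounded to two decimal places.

9.98 hours

Shift: 6:48 AM–5:07 PM = 10 h 19 min; less 20 min break → 9 h 59 min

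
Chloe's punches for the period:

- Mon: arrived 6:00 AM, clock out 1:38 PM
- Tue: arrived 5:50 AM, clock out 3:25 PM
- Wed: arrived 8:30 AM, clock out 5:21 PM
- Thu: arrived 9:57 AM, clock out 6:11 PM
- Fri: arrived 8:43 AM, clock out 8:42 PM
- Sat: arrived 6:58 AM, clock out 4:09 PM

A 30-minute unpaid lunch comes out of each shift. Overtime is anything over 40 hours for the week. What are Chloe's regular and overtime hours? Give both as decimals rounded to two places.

Regular 40.00 hours, overtime 12.47 hours

Mon: 6:00 AM–1:38 PM = 7 h 38 min; less 30 min break → 7 h 8 min
Tue: 5:50 AM–3:25 PM = 9 h 35 min; less 30 min break → 9 h 5 min
Wed: 8:30 AM–5:21 PM = 8 h 51 min; less 30 min break → 8 h 21 min
Thu: 9:57 AM–6:11 PM = 8 h 14 min; less 30 min break → 7 h 44 min
Fri: 8:43 AM–8:42 PM = 11 h 59 min; less 30 min break → 11 h 29 min
Sat: 6:58 AM–4:09 PM = 9 h 11 min; less 30 min break → 8 h 41 min
Total worked: 52 h 28 min = 52.47 h.
Threshold 40 h → overtime 12 h 28 min, regular 40 h 0 min.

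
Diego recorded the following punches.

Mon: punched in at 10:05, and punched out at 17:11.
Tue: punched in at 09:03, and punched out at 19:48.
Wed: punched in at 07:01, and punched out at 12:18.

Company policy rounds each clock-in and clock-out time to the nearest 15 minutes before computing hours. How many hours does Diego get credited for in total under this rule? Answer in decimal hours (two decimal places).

23.25 hours

Mon: in 10:05→10:00, out 17:11→17:15; 7 h 15 min
Tue: in 09:03→09:00, out 19:48→19:45; 10 h 45 min
Wed: in 07:01→07:00, out 12:18→12:15; 5 h 15 min
Total credited: 23 h 15 min.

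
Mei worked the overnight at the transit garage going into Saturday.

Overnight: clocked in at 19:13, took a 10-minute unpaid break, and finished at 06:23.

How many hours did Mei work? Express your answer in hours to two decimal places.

Overnight: 19:13 → midnight = 4 h 47 min; midnight → 06:23 = 6 h 23 min; span 11 h 10 min; less 10 min break → 11 h 0 min

11.00 hours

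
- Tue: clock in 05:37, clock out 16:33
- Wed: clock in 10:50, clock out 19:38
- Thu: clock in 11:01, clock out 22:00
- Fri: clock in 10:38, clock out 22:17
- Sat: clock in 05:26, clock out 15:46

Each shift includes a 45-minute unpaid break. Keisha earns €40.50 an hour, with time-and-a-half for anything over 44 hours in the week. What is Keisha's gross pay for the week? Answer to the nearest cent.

€2082.71

Tue: 05:37–16:33 = 10 h 56 min; less 45 min break → 10 h 11 min
Wed: 10:50–19:38 = 8 h 48 min; less 45 min break → 8 h 3 min
Thu: 11:01–22:00 = 10 h 59 min; less 45 min break → 10 h 14 min
Fri: 10:38–22:17 = 11 h 39 min; less 45 min break → 10 h 54 min
Sat: 05:26–15:46 = 10 h 20 min; less 45 min break → 9 h 35 min
Total worked: 48 h 57 min = 2937 min.
Regular 44 h 0 min = 2640 min at €40.50/h; overtime 4 h 57 min = 297 min at €60.75/h.
Pay = (2640 × €40.50 + 297 × €60.75) ÷ 60 = €2082.71.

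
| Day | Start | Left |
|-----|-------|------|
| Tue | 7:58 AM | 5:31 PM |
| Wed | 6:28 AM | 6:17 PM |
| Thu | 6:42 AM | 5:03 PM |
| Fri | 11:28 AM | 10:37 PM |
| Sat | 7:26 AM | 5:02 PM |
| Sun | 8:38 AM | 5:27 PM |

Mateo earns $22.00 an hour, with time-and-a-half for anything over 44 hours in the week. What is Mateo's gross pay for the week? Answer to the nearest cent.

Tue: 7:58 AM–5:31 PM = 9 h 33 min
Wed: 6:28 AM–6:17 PM = 11 h 49 min
Thu: 6:42 AM–5:03 PM = 10 h 21 min
Fri: 11:28 AM–10:37 PM = 11 h 9 min
Sat: 7:26 AM–5:02 PM = 9 h 36 min
Sun: 8:38 AM–5:27 PM = 8 h 49 min
Total worked: 61 h 17 min = 3677 min.
Regular 44 h 0 min = 2640 min at $22.00/h; overtime 17 h 17 min = 1037 min at $33.00/h.
Pay = (2640 × $22.00 + 1037 × $33.00) ÷ 60 = $1538.35.

$1538.35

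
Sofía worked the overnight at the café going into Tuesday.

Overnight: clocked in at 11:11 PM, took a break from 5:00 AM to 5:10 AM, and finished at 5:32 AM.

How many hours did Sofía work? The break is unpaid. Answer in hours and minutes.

Overnight: 11:11 PM → midnight = 0 h 49 min; midnight → 5:32 AM = 5 h 32 min; span 6 h 21 min; less 10 min break → 6 h 11 min

6 h 11 min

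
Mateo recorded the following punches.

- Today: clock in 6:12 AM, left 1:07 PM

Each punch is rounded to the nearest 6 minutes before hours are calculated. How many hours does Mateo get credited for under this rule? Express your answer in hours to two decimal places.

Today: in 6:12 AM→6:12 AM, out 1:07 PM→1:06 PM; 6 h 54 min

6.90 hours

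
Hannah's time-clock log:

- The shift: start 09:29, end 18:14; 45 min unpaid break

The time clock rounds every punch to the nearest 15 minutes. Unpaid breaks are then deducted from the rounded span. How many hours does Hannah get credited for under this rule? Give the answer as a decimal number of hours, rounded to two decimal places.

8.00 hours

The shift: in 09:29→09:30, out 18:14→18:15; 8 h 45 min − 45 min = 8 h 0 min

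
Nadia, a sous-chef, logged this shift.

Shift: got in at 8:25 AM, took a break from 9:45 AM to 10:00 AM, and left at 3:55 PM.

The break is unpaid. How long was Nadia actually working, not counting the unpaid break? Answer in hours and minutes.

Shift: 8:25 AM–3:55 PM = 7 h 30 min; less 15 min break → 7 h 15 min

7 h 15 min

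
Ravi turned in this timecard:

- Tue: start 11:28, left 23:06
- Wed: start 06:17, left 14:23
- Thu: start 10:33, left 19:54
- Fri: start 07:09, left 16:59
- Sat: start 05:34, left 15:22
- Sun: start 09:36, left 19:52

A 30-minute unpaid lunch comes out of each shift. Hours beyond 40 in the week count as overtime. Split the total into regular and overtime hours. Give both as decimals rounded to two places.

Regular 40.00 hours, overtime 15.98 hours

Tue: 11:28–23:06 = 11 h 38 min; less 30 min break → 11 h 8 min
Wed: 06:17–14:23 = 8 h 6 min; less 30 min break → 7 h 36 min
Thu: 10:33–19:54 = 9 h 21 min; less 30 min break → 8 h 51 min
Fri: 07:09–16:59 = 9 h 50 min; less 30 min break → 9 h 20 min
Sat: 05:34–15:22 = 9 h 48 min; less 30 min break → 9 h 18 min
Sun: 09:36–19:52 = 10 h 16 min; less 30 min break → 9 h 46 min
Total worked: 55 h 59 min = 55.98 h.
Threshold 40 h → overtime 15 h 59 min, regular 40 h 0 min.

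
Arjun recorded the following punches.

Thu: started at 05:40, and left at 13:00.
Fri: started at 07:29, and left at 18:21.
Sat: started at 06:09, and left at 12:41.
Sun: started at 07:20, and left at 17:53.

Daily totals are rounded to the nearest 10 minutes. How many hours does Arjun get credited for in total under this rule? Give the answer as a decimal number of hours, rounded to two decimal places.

Thu: 05:40–13:00 = 7 h 20 min → rounds to 7 h 20 min
Fri: 07:29–18:21 = 10 h 52 min → rounds to 10 h 50 min
Sat: 06:09–12:41 = 6 h 32 min → rounds to 6 h 30 min
Sun: 07:20–17:53 = 10 h 33 min → rounds to 10 h 30 min
Total credited: 35 h 10 min.

35.17 hours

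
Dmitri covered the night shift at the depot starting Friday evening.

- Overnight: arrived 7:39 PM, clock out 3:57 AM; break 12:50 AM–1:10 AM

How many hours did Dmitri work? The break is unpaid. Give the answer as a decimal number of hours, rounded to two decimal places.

7.97 hours

Overnight: 7:39 PM → midnight = 4 h 21 min; midnight → 3:57 AM = 3 h 57 min; span 8 h 18 min; less 20 min break → 7 h 58 min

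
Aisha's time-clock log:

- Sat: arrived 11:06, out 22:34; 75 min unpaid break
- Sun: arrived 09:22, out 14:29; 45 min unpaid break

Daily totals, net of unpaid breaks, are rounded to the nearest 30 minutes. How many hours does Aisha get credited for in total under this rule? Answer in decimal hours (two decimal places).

14.50 hours

Sat: 11:06–22:34 = 11 h 28 min − 75 min = 10 h 13 min → rounds to 10 h 0 min
Sun: 09:22–14:29 = 5 h 7 min − 45 min = 4 h 22 min → rounds to 4 h 30 min
Total credited: 14 h 30 min.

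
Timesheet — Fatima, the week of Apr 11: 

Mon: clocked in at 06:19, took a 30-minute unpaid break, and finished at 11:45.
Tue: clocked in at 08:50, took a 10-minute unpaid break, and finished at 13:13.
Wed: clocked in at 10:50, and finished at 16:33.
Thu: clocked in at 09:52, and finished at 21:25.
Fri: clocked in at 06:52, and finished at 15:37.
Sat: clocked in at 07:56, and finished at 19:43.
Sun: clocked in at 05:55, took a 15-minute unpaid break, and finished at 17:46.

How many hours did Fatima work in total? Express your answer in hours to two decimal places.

58.55 hours

Mon: 06:19–11:45 = 5 h 26 min; less 30 min break → 4 h 56 min
Tue: 08:50–13:13 = 4 h 23 min; less 10 min break → 4 h 13 min
Wed: 10:50–16:33 = 5 h 43 min
Thu: 09:52–21:25 = 11 h 33 min
Fri: 06:52–15:37 = 8 h 45 min
Sat: 07:56–19:43 = 11 h 47 min
Sun: 05:55–17:46 = 11 h 51 min; less 15 min break → 11 h 36 min
Total: 4 h 56 min + 4 h 13 min + 5 h 43 min + 11 h 33 min + 8 h 45 min + 11 h 47 min + 11 h 36 min = 58 h 33 min.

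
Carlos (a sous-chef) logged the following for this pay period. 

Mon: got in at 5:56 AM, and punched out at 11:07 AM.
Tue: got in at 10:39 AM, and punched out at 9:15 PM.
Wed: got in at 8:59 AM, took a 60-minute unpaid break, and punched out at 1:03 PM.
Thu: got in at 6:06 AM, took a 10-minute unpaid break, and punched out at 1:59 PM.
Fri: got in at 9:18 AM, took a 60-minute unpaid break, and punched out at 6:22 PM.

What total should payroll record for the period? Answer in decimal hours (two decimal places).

34.63 hours

Mon: 5:56 AM–11:07 AM = 5 h 11 min
Tue: 10:39 AM–9:15 PM = 10 h 36 min
Wed: 8:59 AM–1:03 PM = 4 h 4 min; less 60 min break → 3 h 4 min
Thu: 6:06 AM–1:59 PM = 7 h 53 min; less 10 min break → 7 h 43 min
Fri: 9:18 AM–6:22 PM = 9 h 4 min; less 60 min break → 8 h 4 min
Total: 5 h 11 min + 10 h 36 min + 3 h 4 min + 7 h 43 min + 8 h 4 min = 34 h 38 min.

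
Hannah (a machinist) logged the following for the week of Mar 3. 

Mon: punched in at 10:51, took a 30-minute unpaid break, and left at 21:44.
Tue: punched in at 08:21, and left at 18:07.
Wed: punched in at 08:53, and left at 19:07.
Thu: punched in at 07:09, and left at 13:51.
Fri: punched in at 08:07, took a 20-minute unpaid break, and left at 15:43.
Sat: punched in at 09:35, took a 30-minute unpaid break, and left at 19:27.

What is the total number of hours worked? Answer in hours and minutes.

53 h 43 min

Mon: 10:51–21:44 = 10 h 53 min; less 30 min break → 10 h 23 min
Tue: 08:21–18:07 = 9 h 46 min
Wed: 08:53–19:07 = 10 h 14 min
Thu: 07:09–13:51 = 6 h 42 min
Fri: 08:07–15:43 = 7 h 36 min; less 20 min break → 7 h 16 min
Sat: 09:35–19:27 = 9 h 52 min; less 30 min break → 9 h 22 min
Total: 10 h 23 min + 9 h 46 min + 10 h 14 min + 6 h 42 min + 7 h 16 min + 9 h 22 min = 53 h 43 min.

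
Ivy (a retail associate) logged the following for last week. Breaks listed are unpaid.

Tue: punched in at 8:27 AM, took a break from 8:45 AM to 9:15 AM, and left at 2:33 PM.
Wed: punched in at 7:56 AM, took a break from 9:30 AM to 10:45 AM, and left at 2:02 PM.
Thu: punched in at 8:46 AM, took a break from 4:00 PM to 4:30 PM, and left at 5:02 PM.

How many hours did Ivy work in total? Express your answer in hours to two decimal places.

Tue: 8:27 AM–2:33 PM = 6 h 6 min; less 30 min break → 5 h 36 min
Wed: 7:56 AM–2:02 PM = 6 h 6 min; less 75 min break → 4 h 51 min
Thu: 8:46 AM–5:02 PM = 8 h 16 min; less 30 min break → 7 h 46 min
Total: 5 h 36 min + 4 h 51 min + 7 h 46 min = 18 h 13 min.

18.22 hours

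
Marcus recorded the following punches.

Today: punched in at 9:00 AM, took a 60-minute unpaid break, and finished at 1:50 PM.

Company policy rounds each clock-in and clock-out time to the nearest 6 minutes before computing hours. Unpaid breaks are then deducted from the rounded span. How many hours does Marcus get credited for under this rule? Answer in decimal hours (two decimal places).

3.80 hours

Today: in 9:00 AM→9:00 AM, out 1:50 PM→1:48 PM; 4 h 48 min − 60 min = 3 h 48 min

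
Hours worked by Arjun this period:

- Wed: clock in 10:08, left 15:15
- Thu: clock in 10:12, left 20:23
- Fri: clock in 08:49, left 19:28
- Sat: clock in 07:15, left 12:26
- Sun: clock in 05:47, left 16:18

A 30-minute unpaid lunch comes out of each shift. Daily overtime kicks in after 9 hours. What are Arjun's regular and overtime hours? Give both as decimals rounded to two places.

Wed: 10:08–15:15 = 5 h 7 min; less 30 min break → 4 h 37 min
Thu: 10:12–20:23 = 10 h 11 min; less 30 min break → 9 h 41 min
Fri: 08:49–19:28 = 10 h 39 min; less 30 min break → 10 h 9 min
Sat: 07:15–12:26 = 5 h 11 min; less 30 min break → 4 h 41 min
Sun: 05:47–16:18 = 10 h 31 min; less 30 min break → 10 h 1 min
Wed reg 4 h 37 min / OT 0 h 0 min; Thu reg 9 h 0 min / OT 0 h 41 min; Fri reg 9 h 0 min / OT 1 h 9 min; Sat reg 4 h 41 min / OT 0 h 0 min; Sun reg 9 h 0 min / OT 1 h 1 min.
Totals: regular 36 h 18 min, overtime 2 h 51 min.

Regular 36.30 hours, overtime 2.85 hours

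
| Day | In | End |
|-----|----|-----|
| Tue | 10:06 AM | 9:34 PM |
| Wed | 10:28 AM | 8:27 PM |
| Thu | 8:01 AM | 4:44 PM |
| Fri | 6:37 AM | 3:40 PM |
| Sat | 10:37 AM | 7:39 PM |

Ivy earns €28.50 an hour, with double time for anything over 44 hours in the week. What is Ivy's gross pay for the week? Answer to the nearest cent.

€1496.25

Tue: 10:06 AM–9:34 PM = 11 h 28 min
Wed: 10:28 AM–8:27 PM = 9 h 59 min
Thu: 8:01 AM–4:44 PM = 8 h 43 min
Fri: 6:37 AM–3:40 PM = 9 h 3 min
Sat: 10:37 AM–7:39 PM = 9 h 2 min
Total worked: 48 h 15 min = 2895 min.
Regular 44 h 0 min = 2640 min at €28.50/h; overtime 4 h 15 min = 255 min at €57.00/h.
Pay = (2640 × €28.50 + 255 × €57.00) ÷ 60 = €1496.25.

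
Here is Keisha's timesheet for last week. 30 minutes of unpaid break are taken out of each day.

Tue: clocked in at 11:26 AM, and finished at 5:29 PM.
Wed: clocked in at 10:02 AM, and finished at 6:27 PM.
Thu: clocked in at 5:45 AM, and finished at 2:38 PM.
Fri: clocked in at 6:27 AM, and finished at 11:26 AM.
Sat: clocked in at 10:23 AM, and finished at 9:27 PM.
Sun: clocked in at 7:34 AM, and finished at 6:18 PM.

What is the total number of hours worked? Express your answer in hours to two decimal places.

47.13 hours

Tue: 11:26 AM–5:29 PM = 6 h 3 min; less 30 min break → 5 h 33 min
Wed: 10:02 AM–6:27 PM = 8 h 25 min; less 30 min break → 7 h 55 min
Thu: 5:45 AM–2:38 PM = 8 h 53 min; less 30 min break → 8 h 23 min
Fri: 6:27 AM–11:26 AM = 4 h 59 min; less 30 min break → 4 h 29 min
Sat: 10:23 AM–9:27 PM = 11 h 4 min; less 30 min break → 10 h 34 min
Sun: 7:34 AM–6:18 PM = 10 h 44 min; less 30 min break → 10 h 14 min
Total: 5 h 33 min + 7 h 55 min + 8 h 23 min + 4 h 29 min + 10 h 34 min + 10 h 14 min = 47 h 8 min.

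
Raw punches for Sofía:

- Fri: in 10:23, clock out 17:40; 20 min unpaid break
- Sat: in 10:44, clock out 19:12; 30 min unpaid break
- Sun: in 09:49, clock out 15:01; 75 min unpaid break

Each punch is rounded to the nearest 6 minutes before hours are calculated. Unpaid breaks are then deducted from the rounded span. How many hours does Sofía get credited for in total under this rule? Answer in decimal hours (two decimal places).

Fri: in 10:23→10:24, out 17:40→17:42; 7 h 18 min − 20 min = 6 h 58 min
Sat: in 10:44→10:42, out 19:12→19:12; 8 h 30 min − 30 min = 8 h 0 min
Sun: in 09:49→09:48, out 15:01→15:00; 5 h 12 min − 75 min = 3 h 57 min
Total credited: 18 h 55 min.

18.92 hours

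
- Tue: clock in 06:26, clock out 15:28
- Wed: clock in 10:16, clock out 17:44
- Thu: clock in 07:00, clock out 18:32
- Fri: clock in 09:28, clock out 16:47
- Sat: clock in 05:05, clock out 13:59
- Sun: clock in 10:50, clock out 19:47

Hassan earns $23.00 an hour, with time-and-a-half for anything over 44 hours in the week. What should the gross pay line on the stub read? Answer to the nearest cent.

Tue: 06:26–15:28 = 9 h 2 min
Wed: 10:16–17:44 = 7 h 28 min
Thu: 07:00–18:32 = 11 h 32 min
Fri: 09:28–16:47 = 7 h 19 min
Sat: 05:05–13:59 = 8 h 54 min
Sun: 10:50–19:47 = 8 h 57 min
Total worked: 53 h 12 min = 3192 min.
Regular 44 h 0 min = 2640 min at $23.00/h; overtime 9 h 12 min = 552 min at $34.50/h.
Pay = (2640 × $23.00 + 552 × $34.50) ÷ 60 = $1329.40.

$1329.40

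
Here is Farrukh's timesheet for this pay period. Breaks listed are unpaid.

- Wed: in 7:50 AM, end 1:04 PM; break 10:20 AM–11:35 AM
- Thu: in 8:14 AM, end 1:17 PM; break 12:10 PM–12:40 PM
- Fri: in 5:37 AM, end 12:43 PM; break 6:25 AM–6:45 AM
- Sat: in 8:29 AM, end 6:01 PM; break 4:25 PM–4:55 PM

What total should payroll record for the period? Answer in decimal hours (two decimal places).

Wed: 7:50 AM–1:04 PM = 5 h 14 min; less 75 min break → 3 h 59 min
Thu: 8:14 AM–1:17 PM = 5 h 3 min; less 30 min break → 4 h 33 min
Fri: 5:37 AM–12:43 PM = 7 h 6 min; less 20 min break → 6 h 46 min
Sat: 8:29 AM–6:01 PM = 9 h 32 min; less 30 min break → 9 h 2 min
Total: 3 h 59 min + 4 h 33 min + 6 h 46 min + 9 h 2 min = 24 h 20 min.

24.33 hours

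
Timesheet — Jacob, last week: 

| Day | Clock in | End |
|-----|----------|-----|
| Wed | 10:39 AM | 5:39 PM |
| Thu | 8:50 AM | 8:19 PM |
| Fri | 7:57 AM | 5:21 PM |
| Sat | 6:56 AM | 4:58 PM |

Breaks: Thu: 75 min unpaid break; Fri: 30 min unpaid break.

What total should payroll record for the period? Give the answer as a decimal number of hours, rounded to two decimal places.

36.17 hours

Wed: 10:39 AM–5:39 PM = 7 h 0 min
Thu: 8:50 AM–8:19 PM = 11 h 29 min; less 75 min break → 10 h 14 min
Fri: 7:57 AM–5:21 PM = 9 h 24 min; less 30 min break → 8 h 54 min
Sat: 6:56 AM–4:58 PM = 10 h 2 min
Total: 7 h 0 min + 10 h 14 min + 8 h 54 min + 10 h 2 min = 36 h 10 min.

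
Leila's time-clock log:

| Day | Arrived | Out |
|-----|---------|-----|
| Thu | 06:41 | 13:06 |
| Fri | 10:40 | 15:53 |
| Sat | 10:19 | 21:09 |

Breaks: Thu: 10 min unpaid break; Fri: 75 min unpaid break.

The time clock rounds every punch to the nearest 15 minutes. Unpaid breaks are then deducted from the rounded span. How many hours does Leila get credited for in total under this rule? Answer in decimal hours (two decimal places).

21.08 hours

Thu: in 06:41→06:45, out 13:06→13:00; 6 h 15 min − 10 min = 6 h 5 min
Fri: in 10:40→10:45, out 15:53→16:00; 5 h 15 min − 75 min = 4 h 0 min
Sat: in 10:19→10:15, out 21:09→21:15; 11 h 0 min
Total credited: 21 h 5 min.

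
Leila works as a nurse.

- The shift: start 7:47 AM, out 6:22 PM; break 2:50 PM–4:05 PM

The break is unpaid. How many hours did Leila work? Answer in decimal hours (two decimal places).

The shift: 7:47 AM–6:22 PM = 10 h 35 min; less 75 min break → 9 h 20 min

9.33 hours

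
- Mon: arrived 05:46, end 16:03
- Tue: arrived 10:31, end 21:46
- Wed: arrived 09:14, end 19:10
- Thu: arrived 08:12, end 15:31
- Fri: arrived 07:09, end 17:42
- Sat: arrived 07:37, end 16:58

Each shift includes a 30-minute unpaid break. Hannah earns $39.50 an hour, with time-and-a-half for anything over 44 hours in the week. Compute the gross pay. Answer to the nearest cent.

$2430.24

Mon: 05:46–16:03 = 10 h 17 min; less 30 min break → 9 h 47 min
Tue: 10:31–21:46 = 11 h 15 min; less 30 min break → 10 h 45 min
Wed: 09:14–19:10 = 9 h 56 min; less 30 min break → 9 h 26 min
Thu: 08:12–15:31 = 7 h 19 min; less 30 min break → 6 h 49 min
Fri: 07:09–17:42 = 10 h 33 min; less 30 min break → 10 h 3 min
Sat: 07:37–16:58 = 9 h 21 min; less 30 min break → 8 h 51 min
Total worked: 55 h 41 min = 3341 min.
Regular 44 h 0 min = 2640 min at $39.50/h; overtime 11 h 41 min = 701 min at $59.25/h.
Pay = (2640 × $39.50 + 701 × $59.25) ÷ 60 = $2430.24.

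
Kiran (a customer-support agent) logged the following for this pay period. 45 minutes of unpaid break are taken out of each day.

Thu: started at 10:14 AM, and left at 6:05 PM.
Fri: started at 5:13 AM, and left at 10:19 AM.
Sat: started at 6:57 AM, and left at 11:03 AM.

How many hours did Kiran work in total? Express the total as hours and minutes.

14 h 48 min

Thu: 10:14 AM–6:05 PM = 7 h 51 min; less 45 min break → 7 h 6 min
Fri: 5:13 AM–10:19 AM = 5 h 6 min; less 45 min break → 4 h 21 min
Sat: 6:57 AM–11:03 AM = 4 h 6 min; less 45 min break → 3 h 21 min
Total: 7 h 6 min + 4 h 21 min + 3 h 21 min = 14 h 48 min.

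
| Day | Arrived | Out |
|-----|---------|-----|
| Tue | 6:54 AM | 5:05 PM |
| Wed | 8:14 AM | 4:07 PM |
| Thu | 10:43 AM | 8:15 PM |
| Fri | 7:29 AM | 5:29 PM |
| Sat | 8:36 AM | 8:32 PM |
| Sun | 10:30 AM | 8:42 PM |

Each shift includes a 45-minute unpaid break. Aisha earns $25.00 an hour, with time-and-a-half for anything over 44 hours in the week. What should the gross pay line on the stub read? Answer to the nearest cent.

$1521.25

Tue: 6:54 AM–5:05 PM = 10 h 11 min; less 45 min break → 9 h 26 min
Wed: 8:14 AM–4:07 PM = 7 h 53 min; less 45 min break → 7 h 8 min
Thu: 10:43 AM–8:15 PM = 9 h 32 min; less 45 min break → 8 h 47 min
Fri: 7:29 AM–5:29 PM = 10 h 0 min; less 45 min break → 9 h 15 min
Sat: 8:36 AM–8:32 PM = 11 h 56 min; less 45 min break → 11 h 11 min
Sun: 10:30 AM–8:42 PM = 10 h 12 min; less 45 min break → 9 h 27 min
Total worked: 55 h 14 min = 3314 min.
Regular 44 h 0 min = 2640 min at $25.00/h; overtime 11 h 14 min = 674 min at $37.50/h.
Pay = (2640 × $25.00 + 674 × $37.50) ÷ 60 = $1521.25.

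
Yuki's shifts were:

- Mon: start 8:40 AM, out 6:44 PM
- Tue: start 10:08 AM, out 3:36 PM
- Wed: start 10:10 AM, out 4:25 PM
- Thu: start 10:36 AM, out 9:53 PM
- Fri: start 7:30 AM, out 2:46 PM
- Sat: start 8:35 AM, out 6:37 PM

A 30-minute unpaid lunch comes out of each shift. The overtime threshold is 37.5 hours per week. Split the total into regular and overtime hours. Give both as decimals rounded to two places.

Regular 37.50 hours, overtime 9.87 hours

Mon: 8:40 AM–6:44 PM = 10 h 4 min; less 30 min break → 9 h 34 min
Tue: 10:08 AM–3:36 PM = 5 h 28 min; less 30 min break → 4 h 58 min
Wed: 10:10 AM–4:25 PM = 6 h 15 min; less 30 min break → 5 h 45 min
Thu: 10:36 AM–9:53 PM = 11 h 17 min; less 30 min break → 10 h 47 min
Fri: 7:30 AM–2:46 PM = 7 h 16 min; less 30 min break → 6 h 46 min
Sat: 8:35 AM–6:37 PM = 10 h 2 min; less 30 min break → 9 h 32 min
Total worked: 47 h 22 min = 47.37 h.
Threshold 37.5 h → overtime 9 h 52 min, regular 37 h 30 min.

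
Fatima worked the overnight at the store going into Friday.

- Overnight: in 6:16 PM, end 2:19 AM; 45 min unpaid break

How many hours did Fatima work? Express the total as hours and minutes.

Overnight: 6:16 PM → midnight = 5 h 44 min; midnight → 2:19 AM = 2 h 19 min; span 8 h 3 min; less 45 min break → 7 h 18 min

7 h 18 min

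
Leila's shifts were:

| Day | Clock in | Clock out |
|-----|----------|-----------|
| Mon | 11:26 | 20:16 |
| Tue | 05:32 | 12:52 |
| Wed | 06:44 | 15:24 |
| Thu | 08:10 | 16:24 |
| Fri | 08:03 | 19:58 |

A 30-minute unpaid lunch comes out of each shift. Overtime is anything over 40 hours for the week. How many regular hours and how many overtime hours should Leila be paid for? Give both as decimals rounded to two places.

Mon: 11:26–20:16 = 8 h 50 min; less 30 min break → 8 h 20 min
Tue: 05:32–12:52 = 7 h 20 min; less 30 min break → 6 h 50 min
Wed: 06:44–15:24 = 8 h 40 min; less 30 min break → 8 h 10 min
Thu: 08:10–16:24 = 8 h 14 min; less 30 min break → 7 h 44 min
Fri: 08:03–19:58 = 11 h 55 min; less 30 min break → 11 h 25 min
Total worked: 42 h 29 min = 42.48 h.
Threshold 40 h → overtime 2 h 29 min, regular 40 h 0 min.

Regular 40.00 hours, overtime 2.48 hours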